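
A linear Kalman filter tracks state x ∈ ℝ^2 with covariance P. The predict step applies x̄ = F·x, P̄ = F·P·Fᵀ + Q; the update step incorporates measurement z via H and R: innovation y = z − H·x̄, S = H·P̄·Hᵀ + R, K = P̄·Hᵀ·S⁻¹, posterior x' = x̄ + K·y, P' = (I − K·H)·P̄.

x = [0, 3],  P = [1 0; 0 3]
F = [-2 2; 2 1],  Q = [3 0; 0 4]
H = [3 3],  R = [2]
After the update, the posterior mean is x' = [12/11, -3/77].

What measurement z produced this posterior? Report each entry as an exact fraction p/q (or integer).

x̄ = F·x = [6, 3]
P̄ = F·P·Fᵀ + Q = [19 2; 2 11]
S = H·P̄·Hᵀ + R = [308]
K = P̄·Hᵀ·S⁻¹ = [9/44; 39/308]
x' − x̄ = [-54/11, -234/77] = K·y
y = (KᵀK)⁻¹·Kᵀ·(x' − x̄) = [-24]
z = y + H·x̄ = [-24] + [27] = [3]

z = [3]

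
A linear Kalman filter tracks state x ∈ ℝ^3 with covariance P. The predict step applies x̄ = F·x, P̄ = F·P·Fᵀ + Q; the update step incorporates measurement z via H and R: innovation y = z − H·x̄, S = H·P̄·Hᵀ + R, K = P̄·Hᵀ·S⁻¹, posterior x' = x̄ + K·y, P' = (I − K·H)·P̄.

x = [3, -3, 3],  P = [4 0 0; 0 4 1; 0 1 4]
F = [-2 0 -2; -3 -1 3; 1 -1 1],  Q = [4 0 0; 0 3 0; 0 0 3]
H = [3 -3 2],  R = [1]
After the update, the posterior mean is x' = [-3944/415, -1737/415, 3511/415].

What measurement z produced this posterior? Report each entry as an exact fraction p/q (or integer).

x̄ = F·x = [-12, 3, 9]
P̄ = F·P·Fᵀ + Q = [36 2 -14; 2 73 0; -14 0 13]
S = H·P̄·Hᵀ + R = [830]
K = P̄·Hᵀ·S⁻¹ = [37/415; -213/830; -8/415]
x' − x̄ = [1036/415, -2982/415, -224/415] = K·y
y = (KᵀK)⁻¹·Kᵀ·(x' − x̄) = [28]
z = y + H·x̄ = [28] + [-27] = [1]

z = [1]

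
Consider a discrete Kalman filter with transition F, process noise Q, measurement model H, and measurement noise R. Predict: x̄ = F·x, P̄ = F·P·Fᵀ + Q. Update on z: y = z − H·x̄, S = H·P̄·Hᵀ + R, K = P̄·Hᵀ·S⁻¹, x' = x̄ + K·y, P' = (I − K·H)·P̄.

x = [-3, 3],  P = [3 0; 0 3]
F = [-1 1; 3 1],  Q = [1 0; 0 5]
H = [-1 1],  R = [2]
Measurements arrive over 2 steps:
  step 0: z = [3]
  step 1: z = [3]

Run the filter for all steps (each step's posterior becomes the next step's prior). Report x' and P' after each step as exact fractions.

step 0: x̄ = F·x = [6, -6]
step 0: P̄ = F·P·Fᵀ + Q = [7 -6; -6 35]
step 0: y = z − H·x̄ = [15]
step 0: S = H·P̄·Hᵀ + R = [56]
step 0: K = P̄·Hᵀ·S⁻¹ = [-13/56; 41/56]
step 0: x' = x̄ + K·y = [141/56, 279/56]
step 0: P' = (I − K·H)·P̄ = [223/56 197/56; 197/56 279/56]
step 1: x̄ = F·x = [69/28, 351/28]
step 1: P̄ = F·P·Fᵀ + Q = [41/14 1/14; 1/14 937/14]
step 1: y = z − H·x̄ = [-99/14]
step 1: S = H·P̄·Hᵀ + R = [502/7]
step 1: K = P̄·Hᵀ·S⁻¹ = [-10/251; 234/251]
step 1: x' = x̄ + K·y = [2757/1004, 5967/1004]
step 1: P' = (I − K·H)·P̄ = [1413/502 1373/502; 1373/502 2309/502]

step 0: x' = [141/56, 279/56], P' = [223/56 197/56; 197/56 279/56]
step 1: x' = [2757/1004, 5967/1004], P' = [1413/502 1373/502; 1373/502 2309/502]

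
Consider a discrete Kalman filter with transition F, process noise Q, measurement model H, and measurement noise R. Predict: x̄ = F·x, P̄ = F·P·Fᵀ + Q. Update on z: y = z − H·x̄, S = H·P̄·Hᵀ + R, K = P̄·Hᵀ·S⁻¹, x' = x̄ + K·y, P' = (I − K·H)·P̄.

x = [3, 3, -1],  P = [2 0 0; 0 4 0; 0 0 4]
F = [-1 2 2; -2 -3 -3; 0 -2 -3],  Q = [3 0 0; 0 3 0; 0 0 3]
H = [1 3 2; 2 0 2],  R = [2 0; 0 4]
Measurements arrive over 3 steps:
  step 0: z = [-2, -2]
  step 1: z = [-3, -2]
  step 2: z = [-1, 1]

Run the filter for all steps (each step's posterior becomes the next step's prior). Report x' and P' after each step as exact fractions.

step 0: x' = [-19810/3767, -7060/3767, 16584/3767], P' = [87044/11301 21502/11301 -77825/11301; 21502/11301 11546/11301 -25045/11301; -77825/11301 -25045/11301 78605/11301]
step 1: x' = [90543530/9588713, 25530221/9588713, -97920475/9588713], P' = [222824431/9588713 63915501/9588713 -211338811/9588713; 63915501/9588713 23448129/9588713 -65435831/9588713; -211338811/9588713 -65435831/9588713 208013905/9588713]
step 2: x' = [26991936173/28973240916, -586926155/9657746972, -3270304113/4828873486], P' = [557690086777/14486620458 54573487489/4828873486 -89034682602/2414436743; 54573487489/4828873486 18607817831/4828873486 -27358113144/2414436743; -89034682602/2414436743 -27358113144/2414436743 87202695829/2414436743]

step 0: x̄ = F·x = [1, -12, -3]
step 0: P̄ = F·P·Fᵀ + Q = [37 -44 -40; -44 83 60; -40 60 55]
step 0: y = z − H·x̄ = [39, 2]
step 0: S = H·P̄·Hᵀ + R = [1302 150; 150 52]
step 0: K = P̄·Hᵀ·S⁻¹ = [-2050/11301 3073/7534; 3025/11301 -1181/7534; 2125/11301 130/3767]
step 0: x' = x̄ + K·y = [-19810/3767, -7060/3767, 16584/3767]
step 0: P' = (I − K·H)·P̄ = [87044/11301 21502/11301 -77825/11301; 21502/11301 11546/11301 -25045/11301; -77825/11301 -25045/11301 78605/11301]
step 1: x̄ = F·x = [38858/3767, 11048/3767, -35632/3767]
step 1: P̄ = F·P·Fᵀ + Q = [506483/11301 -9955/11301 -457835/11301; -9955/11301 66752/11301 20104/11301; -457835/11301 20104/11301 486992/11301]
step 1: y = z − H·x̄ = [-12039/3767, -13986/3767]
step 1: S = H·P̄·Hᵀ + R = [1427999/11301 91606/3767; 91606/3767 118808/3767]
step 1: K = P̄·Hᵀ·S⁻¹ = [-4053344/9588713 5742810/9588713; 1694113/9588713 -760165/9588713; 4190753/9588713 -1662453/9588713]
step 1: x' = x̄ + K·y = [90543530/9588713, 25530221/9588713, -97920475/9588713]
step 1: P' = (I − K·H)·P̄ = [222824431/9588713 63915501/9588713 -211338811/9588713; 63915501/9588713 23448129/9588713 -65435831/9588713; -211338811/9588713 -65435831/9588713 208013905/9588713]
step 2: x̄ = F·x = [-235324038/9588713, 36083702/9588713, 242700983/9588713]
step 2: P̄ = F·P·Fᵀ + Q = [1243645298/9588713 -10470060/9588713 -1193703067/9588713; -10470060/9588713 56297491/9588713 18905592/9588713; -1193703067/9588713 18905592/9588713 1209453828/9588713]
step 2: y = z − H·x̄ = [-367917747/9588713, -5165177/9588713]
step 2: S = H·P̄·Hᵀ + R = [1996549931/9588713 213500698/9588713; 213500698/9588713 301126820/9588713]
step 2: K = P̄·Hᵀ·S⁻¹ = [-9782358523/14486620458 23481991165/28973240916; 482244203/4828873486 -142738799/9657746972; 1648184812/2414436743 -1831986773/4828873486]
step 2: x' = x̄ + K·y = [26991936173/28973240916, -586926155/9657746972, -3270304113/4828873486]
step 2: P' = (I − K·H)·P̄ = [557690086777/14486620458 54573487489/4828873486 -89034682602/2414436743; 54573487489/4828873486 18607817831/4828873486 -27358113144/2414436743; -89034682602/2414436743 -27358113144/2414436743 87202695829/2414436743]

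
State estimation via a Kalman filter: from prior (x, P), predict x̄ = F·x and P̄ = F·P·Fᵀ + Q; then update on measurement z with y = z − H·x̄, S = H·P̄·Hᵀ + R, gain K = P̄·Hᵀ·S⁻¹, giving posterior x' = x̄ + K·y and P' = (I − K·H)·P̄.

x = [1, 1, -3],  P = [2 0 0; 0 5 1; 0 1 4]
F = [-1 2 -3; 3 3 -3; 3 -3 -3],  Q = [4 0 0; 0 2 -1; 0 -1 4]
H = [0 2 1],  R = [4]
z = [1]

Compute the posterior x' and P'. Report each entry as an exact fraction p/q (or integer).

x̄ = F·x = [10, 15, 9]
P̄ = F·P·Fᵀ + Q = [50 45 3; 45 83 8; 3 8 121]
y = z − H·x̄ = [-38]
S = H·P̄·Hᵀ + R = [489]
K = P̄·Hᵀ·S⁻¹ = [31/163; 58/163; 137/489]
x' = x̄ + K·y = [452/163, 241/163, -805/489]
P' = (I − K·H)·P̄ = [5267/163 1941/163 -3758/163; 1941/163 3437/163 -6642/163; -3758/163 -6642/163 40400/489]

x' = [452/163, 241/163, -805/489]
P' = [5267/163 1941/163 -3758/163; 1941/163 3437/163 -6642/163; -3758/163 -6642/163 40400/489]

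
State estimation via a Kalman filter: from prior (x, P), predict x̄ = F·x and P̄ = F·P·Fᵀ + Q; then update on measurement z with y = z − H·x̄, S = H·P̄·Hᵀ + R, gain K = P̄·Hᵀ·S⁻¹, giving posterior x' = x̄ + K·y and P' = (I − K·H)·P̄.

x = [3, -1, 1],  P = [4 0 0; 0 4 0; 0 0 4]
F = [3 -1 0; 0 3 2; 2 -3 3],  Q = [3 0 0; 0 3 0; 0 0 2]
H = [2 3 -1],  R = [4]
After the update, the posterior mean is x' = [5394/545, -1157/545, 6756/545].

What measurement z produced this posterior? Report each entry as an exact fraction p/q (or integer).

x̄ = F·x = [10, -1, 12]
P̄ = F·P·Fᵀ + Q = [43 -12 36; -12 55 -12; 36 -12 90]
S = H·P̄·Hᵀ + R = [545]
K = P̄·Hᵀ·S⁻¹ = [14/545; 153/545; -54/545]
x' − x̄ = [-56/545, -612/545, 216/545] = K·y
y = (KᵀK)⁻¹·Kᵀ·(x' − x̄) = [-4]
z = y + H·x̄ = [-4] + [5] = [1]

z = [1]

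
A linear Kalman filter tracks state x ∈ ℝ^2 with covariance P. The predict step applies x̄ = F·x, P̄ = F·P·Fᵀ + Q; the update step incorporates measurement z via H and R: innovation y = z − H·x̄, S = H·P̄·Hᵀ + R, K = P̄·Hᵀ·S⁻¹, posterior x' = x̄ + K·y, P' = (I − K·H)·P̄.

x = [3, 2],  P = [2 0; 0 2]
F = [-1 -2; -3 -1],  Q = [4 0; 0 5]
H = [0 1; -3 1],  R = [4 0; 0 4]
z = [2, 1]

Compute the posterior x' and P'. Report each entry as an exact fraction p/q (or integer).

x̄ = F·x = [-7, -11]
P̄ = F·P·Fᵀ + Q = [14 10; 10 25]
y = z − H·x̄ = [13, -9]
S = H·P̄·Hᵀ + R = [29 -5; -5 95]
K = P̄·Hᵀ·S⁻¹ = [79/273 -439/1365; 235/273 -2/273]
x' = x̄ + K·y = [-67/195, 10/39]
P' = (I − K·H)·P̄ = [1112/1365 316/273; 316/273 940/273]

x' = [-67/195, 10/39]
P' = [1112/1365 316/273; 316/273 940/273]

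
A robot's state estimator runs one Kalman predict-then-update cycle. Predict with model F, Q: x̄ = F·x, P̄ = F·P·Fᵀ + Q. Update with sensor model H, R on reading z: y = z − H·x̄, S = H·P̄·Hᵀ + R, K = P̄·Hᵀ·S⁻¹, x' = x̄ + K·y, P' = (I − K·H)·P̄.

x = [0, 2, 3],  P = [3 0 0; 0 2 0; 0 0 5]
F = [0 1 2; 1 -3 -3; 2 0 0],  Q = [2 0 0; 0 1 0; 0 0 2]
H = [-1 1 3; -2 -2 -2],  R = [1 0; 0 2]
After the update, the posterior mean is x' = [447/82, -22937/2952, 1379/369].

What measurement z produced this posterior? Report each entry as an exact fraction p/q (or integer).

x̄ = F·x = [8, -15, 0]
P̄ = F·P·Fᵀ + Q = [24 -36 0; -36 67 6; 0 6 14]
S = H·P̄·Hᵀ + R = [326 -218; -218 182]
K = P̄·Hᵀ·S⁻¹ = [-79/164 -73/164; 2945/5904 1127/5904; 1/738 -161/738]
x' − x̄ = [-209/82, 21343/2952, 1379/369] = K·y
y = (KᵀK)⁻¹·Kᵀ·(x' − x̄) = [21, -17]
z = y + H·x̄ = [21, -17] + [-23, 14] = [-2, -3]

z = [-2, -3]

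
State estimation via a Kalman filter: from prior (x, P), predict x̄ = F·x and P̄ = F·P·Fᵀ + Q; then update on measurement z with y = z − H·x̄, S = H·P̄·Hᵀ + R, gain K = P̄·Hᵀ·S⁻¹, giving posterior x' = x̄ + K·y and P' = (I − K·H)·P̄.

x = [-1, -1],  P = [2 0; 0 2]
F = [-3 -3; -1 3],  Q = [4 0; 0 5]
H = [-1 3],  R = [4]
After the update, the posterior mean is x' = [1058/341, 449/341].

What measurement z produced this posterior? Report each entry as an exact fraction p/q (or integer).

z = [1]

x̄ = F·x = [6, -2]
P̄ = F·P·Fᵀ + Q = [40 -12; -12 25]
S = H·P̄·Hᵀ + R = [341]
K = P̄·Hᵀ·S⁻¹ = [-76/341; 87/341]
x' − x̄ = [-988/341, 1131/341] = K·y
y = (KᵀK)⁻¹·Kᵀ·(x' − x̄) = [13]
z = y + H·x̄ = [13] + [-12] = [1]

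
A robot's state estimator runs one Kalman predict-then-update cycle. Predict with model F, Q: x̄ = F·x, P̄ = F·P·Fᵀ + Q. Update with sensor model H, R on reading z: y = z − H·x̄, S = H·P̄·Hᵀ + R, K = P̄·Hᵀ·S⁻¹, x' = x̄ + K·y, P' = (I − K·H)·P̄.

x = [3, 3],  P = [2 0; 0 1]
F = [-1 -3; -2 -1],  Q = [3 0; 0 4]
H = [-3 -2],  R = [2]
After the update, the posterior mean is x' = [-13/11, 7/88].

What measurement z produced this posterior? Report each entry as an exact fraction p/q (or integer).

z = [3]

x̄ = F·x = [-12, -9]
P̄ = F·P·Fᵀ + Q = [14 7; 7 13]
S = H·P̄·Hᵀ + R = [264]
K = P̄·Hᵀ·S⁻¹ = [-7/33; -47/264]
x' − x̄ = [119/11, 799/88] = K·y
y = (KᵀK)⁻¹·Kᵀ·(x' − x̄) = [-51]
z = y + H·x̄ = [-51] + [54] = [3]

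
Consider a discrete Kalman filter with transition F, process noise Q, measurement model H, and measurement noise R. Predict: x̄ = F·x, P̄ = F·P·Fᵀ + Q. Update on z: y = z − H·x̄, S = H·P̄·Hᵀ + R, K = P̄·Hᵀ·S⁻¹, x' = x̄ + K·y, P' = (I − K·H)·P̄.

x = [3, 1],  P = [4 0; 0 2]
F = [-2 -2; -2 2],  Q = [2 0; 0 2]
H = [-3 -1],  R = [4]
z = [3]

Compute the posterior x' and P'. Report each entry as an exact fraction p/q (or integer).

x' = [-173/156, 1/156]
P' = [179/78 -451/78; -451/78 1403/78]

x̄ = F·x = [-8, -4]
P̄ = F·P·Fᵀ + Q = [26 8; 8 26]
y = z − H·x̄ = [-25]
S = H·P̄·Hᵀ + R = [312]
K = P̄·Hᵀ·S⁻¹ = [-43/156; -25/156]
x' = x̄ + K·y = [-173/156, 1/156]
P' = (I − K·H)·P̄ = [179/78 -451/78; -451/78 1403/78]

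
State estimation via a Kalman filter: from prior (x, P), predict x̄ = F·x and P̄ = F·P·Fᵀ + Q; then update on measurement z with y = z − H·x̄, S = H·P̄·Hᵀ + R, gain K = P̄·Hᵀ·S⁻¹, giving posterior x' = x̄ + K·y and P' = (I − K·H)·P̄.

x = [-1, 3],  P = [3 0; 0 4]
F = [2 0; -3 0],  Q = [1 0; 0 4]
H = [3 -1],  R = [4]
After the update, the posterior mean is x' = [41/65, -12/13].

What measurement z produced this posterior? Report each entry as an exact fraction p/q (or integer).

x̄ = F·x = [-2, 3]
P̄ = F·P·Fᵀ + Q = [13 -18; -18 31]
S = H·P̄·Hᵀ + R = [260]
K = P̄·Hᵀ·S⁻¹ = [57/260; -17/52]
x' − x̄ = [171/65, -51/13] = K·y
y = (KᵀK)⁻¹·Kᵀ·(x' − x̄) = [12]
z = y + H·x̄ = [12] + [-9] = [3]

z = [3]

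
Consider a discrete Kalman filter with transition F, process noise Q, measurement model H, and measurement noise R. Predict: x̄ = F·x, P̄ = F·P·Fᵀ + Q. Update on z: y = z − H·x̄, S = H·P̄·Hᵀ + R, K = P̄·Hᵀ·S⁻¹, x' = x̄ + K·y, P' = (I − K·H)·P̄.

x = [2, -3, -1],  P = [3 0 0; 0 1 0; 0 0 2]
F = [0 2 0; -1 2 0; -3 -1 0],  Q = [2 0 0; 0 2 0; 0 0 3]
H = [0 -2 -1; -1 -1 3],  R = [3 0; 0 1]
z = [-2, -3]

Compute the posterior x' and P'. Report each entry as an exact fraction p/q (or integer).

x̄ = F·x = [-6, -8, -3]
P̄ = F·P·Fᵀ + Q = [6 4 -2; 4 9 7; -2 7 31]
y = z − H·x̄ = [-21, -8]
S = H·P̄·Hᵀ + R = [98 -104; -104 273]
K = P̄·Hᵀ·S⁻¹ = [-127/613 -1096/7969; -461/1226 -908/7969; -241/1226 1972/7969]
x' = x̄ + K·y = [-4375/7969, 12877/15938, -13573/15938]
P' = (I − K·H)·P̄ = [20372/7969 -631/7969 6215/7969; -631/7969 8145/15938 1689/15938; 6215/7969 1689/15938 6021/15938]

x' = [-4375/7969, 12877/15938, -13573/15938]
P' = [20372/7969 -631/7969 6215/7969; -631/7969 8145/15938 1689/15938; 6215/7969 1689/15938 6021/15938]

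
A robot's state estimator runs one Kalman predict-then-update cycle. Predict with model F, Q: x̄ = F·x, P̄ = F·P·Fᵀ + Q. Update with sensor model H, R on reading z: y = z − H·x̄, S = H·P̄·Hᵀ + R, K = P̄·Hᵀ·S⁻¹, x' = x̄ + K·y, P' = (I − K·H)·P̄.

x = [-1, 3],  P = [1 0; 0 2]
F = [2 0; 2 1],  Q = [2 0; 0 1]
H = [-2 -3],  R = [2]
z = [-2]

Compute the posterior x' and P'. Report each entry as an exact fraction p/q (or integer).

x̄ = F·x = [-2, 1]
P̄ = F·P·Fᵀ + Q = [6 4; 4 7]
y = z − H·x̄ = [-3]
S = H·P̄·Hᵀ + R = [137]
K = P̄·Hᵀ·S⁻¹ = [-24/137; -29/137]
x' = x̄ + K·y = [-202/137, 224/137]
P' = (I − K·H)·P̄ = [246/137 -148/137; -148/137 118/137]

x' = [-202/137, 224/137]
P' = [246/137 -148/137; -148/137 118/137]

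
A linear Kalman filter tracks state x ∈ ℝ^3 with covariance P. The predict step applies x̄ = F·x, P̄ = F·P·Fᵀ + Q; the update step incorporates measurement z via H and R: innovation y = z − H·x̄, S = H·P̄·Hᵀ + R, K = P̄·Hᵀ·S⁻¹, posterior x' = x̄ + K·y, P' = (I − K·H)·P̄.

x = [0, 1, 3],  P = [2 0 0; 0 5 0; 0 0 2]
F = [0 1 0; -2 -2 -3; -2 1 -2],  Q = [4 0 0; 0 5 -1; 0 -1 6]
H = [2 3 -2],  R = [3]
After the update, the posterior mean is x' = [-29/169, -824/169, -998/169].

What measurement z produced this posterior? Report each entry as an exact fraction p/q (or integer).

x̄ = F·x = [1, -11, -5]
P̄ = F·P·Fᵀ + Q = [9 -10 5; -10 51 9; 5 9 27]
S = H·P̄·Hᵀ + R = [338]
K = P̄·Hᵀ·S⁻¹ = [-11/169; 115/338; -17/338]
x' − x̄ = [-198/169, 1035/169, -153/169] = K·y
y = (KᵀK)⁻¹·Kᵀ·(x' − x̄) = [18]
z = y + H·x̄ = [18] + [-21] = [-3]

z = [-3]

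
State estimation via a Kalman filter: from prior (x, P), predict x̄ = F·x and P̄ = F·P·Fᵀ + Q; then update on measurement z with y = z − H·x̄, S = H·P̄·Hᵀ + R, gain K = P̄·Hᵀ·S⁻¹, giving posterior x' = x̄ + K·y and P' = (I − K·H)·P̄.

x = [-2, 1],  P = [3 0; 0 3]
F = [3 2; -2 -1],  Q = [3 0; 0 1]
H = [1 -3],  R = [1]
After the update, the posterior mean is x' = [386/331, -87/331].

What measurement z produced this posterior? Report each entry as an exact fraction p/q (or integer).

x̄ = F·x = [-4, 3]
P̄ = F·P·Fᵀ + Q = [42 -24; -24 16]
S = H·P̄·Hᵀ + R = [331]
K = P̄·Hᵀ·S⁻¹ = [114/331; -72/331]
x' − x̄ = [1710/331, -1080/331] = K·y
y = (KᵀK)⁻¹·Kᵀ·(x' − x̄) = [15]
z = y + H·x̄ = [15] + [-13] = [2]

z = [2]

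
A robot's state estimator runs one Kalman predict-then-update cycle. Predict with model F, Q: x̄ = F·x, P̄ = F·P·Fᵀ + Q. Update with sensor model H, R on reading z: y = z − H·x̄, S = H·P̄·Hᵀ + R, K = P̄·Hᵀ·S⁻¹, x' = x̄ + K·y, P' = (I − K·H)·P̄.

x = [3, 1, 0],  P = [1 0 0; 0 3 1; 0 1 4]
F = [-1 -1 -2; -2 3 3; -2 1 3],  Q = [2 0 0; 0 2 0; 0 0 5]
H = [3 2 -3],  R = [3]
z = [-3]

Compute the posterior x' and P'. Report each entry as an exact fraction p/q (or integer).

x' = [-4, -3, -5]
P' = [2630/399 -1536/133 -530/399; -1536/133 6024/133 2523/133; -530/399 2523/133 4646/399]

x̄ = F·x = [-4, -3, -5]
P̄ = F·P·Fᵀ + Q = [26 -40 -30; -40 87 61; -30 61 54]
y = z − H·x̄ = [0]
S = H·P̄·Hᵀ + R = [399]
K = P̄·Hᵀ·S⁻¹ = [88/399; -43/133; -130/399]
x' = x̄ + K·y = [-4, -3, -5]
P' = (I − K·H)·P̄ = [2630/399 -1536/133 -530/399; -1536/133 6024/133 2523/133; -530/399 2523/133 4646/399]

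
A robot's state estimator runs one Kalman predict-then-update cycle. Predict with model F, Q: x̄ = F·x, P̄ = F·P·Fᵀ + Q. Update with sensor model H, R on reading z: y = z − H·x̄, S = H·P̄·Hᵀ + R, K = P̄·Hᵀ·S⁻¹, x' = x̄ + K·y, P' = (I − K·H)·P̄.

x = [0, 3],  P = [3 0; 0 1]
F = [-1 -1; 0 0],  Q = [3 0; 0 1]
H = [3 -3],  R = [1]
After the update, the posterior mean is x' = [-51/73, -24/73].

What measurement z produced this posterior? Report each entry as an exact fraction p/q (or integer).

z = [-1]

x̄ = F·x = [-3, 0]
P̄ = F·P·Fᵀ + Q = [7 0; 0 1]
S = H·P̄·Hᵀ + R = [73]
K = P̄·Hᵀ·S⁻¹ = [21/73; -3/73]
x' − x̄ = [168/73, -24/73] = K·y
y = (KᵀK)⁻¹·Kᵀ·(x' − x̄) = [8]
z = y + H·x̄ = [8] + [-9] = [-1]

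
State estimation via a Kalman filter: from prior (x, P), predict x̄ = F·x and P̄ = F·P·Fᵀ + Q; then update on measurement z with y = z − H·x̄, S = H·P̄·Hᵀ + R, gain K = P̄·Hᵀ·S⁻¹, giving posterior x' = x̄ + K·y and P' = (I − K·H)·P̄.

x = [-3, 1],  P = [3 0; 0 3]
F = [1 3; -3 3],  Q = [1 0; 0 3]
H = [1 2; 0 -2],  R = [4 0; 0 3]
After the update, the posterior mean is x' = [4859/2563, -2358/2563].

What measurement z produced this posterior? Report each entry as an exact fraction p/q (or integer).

x̄ = F·x = [0, 12]
P̄ = F·P·Fᵀ + Q = [31 18; 18 57]
S = H·P̄·Hᵀ + R = [335 -264; -264 231]
K = P̄·Hᵀ·S⁻¹ = [181/233 1876/2563; 12/233 -1114/2563]
x' − x̄ = [4859/2563, -33114/2563] = K·y
y = (KᵀK)⁻¹·Kᵀ·(x' − x̄) = [-23, 27]
z = y + H·x̄ = [-23, 27] + [24, -24] = [1, 3]

z = [1, 3]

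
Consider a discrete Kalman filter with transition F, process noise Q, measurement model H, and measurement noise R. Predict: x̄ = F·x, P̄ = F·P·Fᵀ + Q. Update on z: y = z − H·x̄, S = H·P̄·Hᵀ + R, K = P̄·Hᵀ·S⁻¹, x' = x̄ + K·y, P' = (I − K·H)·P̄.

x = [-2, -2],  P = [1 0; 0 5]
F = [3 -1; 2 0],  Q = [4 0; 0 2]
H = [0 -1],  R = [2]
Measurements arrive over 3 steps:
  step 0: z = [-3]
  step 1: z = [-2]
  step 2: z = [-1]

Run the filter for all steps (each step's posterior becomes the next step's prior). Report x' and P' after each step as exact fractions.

step 0: x̄ = F·x = [-4, -4]
step 0: P̄ = F·P·Fᵀ + Q = [18 6; 6 6]
step 0: y = z − H·x̄ = [-7]
step 0: S = H·P̄·Hᵀ + R = [8]
step 0: K = P̄·Hᵀ·S⁻¹ = [-3/4; -3/4]
step 0: x' = x̄ + K·y = [5/4, 5/4]
step 0: P' = (I − K·H)·P̄ = [27/2 3/2; 3/2 3/2]
step 1: x̄ = F·x = [5/2, 5/2]
step 1: P̄ = F·P·Fᵀ + Q = [118 78; 78 56]
step 1: y = z − H·x̄ = [1/2]
step 1: S = H·P̄·Hᵀ + R = [58]
step 1: K = P̄·Hᵀ·S⁻¹ = [-39/29; -28/29]
step 1: x' = x̄ + K·y = [53/29, 117/58]
step 1: P' = (I − K·H)·P̄ = [380/29 78/29; 78/29 56/29]
step 2: x̄ = F·x = [201/58, 106/29]
step 2: P̄ = F·P·Fᵀ + Q = [3124/29 2124/29; 2124/29 1578/29]
step 2: y = z − H·x̄ = [77/29]
step 2: S = H·P̄·Hᵀ + R = [1636/29]
step 2: K = P̄·Hᵀ·S⁻¹ = [-531/409; -789/818]
step 2: x' = x̄ + K·y = [15/818, 895/818]
step 2: P' = (I − K·H)·P̄ = [5168/409 1062/409; 1062/409 789/409]

step 0: x' = [5/4, 5/4], P' = [27/2 3/2; 3/2 3/2]
step 1: x' = [53/29, 117/58], P' = [380/29 78/29; 78/29 56/29]
step 2: x' = [15/818, 895/818], P' = [5168/409 1062/409; 1062/409 789/409]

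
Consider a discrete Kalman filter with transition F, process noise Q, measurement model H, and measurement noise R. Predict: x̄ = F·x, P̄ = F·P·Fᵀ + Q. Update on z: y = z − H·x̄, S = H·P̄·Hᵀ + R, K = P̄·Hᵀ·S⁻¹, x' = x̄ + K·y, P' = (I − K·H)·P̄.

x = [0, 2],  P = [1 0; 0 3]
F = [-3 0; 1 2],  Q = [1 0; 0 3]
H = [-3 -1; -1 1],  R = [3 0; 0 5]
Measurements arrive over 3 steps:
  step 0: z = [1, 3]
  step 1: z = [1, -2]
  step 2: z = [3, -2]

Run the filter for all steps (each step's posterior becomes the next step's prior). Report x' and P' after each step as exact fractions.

step 0: x' = [-3052/2967, 2268/989], P' = [1358/2967 -619/989; -619/989 2496/989]
step 1: x' = [748271/3621297, -1286291/1207099], P' = [1435747/3621297 -568616/1207099; -568616/1207099 2579739/1207099]
step 2: x' = [-1181707138/3789835143, -2653645168/1263278381], P' = [1502004044/3789835143 -597290137/1263278381; -597290137/1263278381 2689883058/1263278381]

step 0: x̄ = F·x = [0, 4]
step 0: P̄ = F·P·Fᵀ + Q = [10 -3; -3 16]
step 0: y = z − H·x̄ = [5, -1]
step 0: S = H·P̄·Hᵀ + R = [91 20; 20 37]
step 0: K = P̄·Hᵀ·S⁻¹ = [-739/2967 -643/2967; -213/989 623/989]
step 0: x' = x̄ + K·y = [-3052/2967, 2268/989]
step 0: P' = (I − K·H)·P̄ = [1358/2967 -619/989; -619/989 2496/989]
step 1: x̄ = F·x = [3052/989, 10556/2967]
step 1: P̄ = F·P·Fᵀ + Q = [5063/989 2356/989; 2356/989 32783/2967]
step 1: y = z − H·x̄ = [40991/2967, -7334/2967]
step 1: S = H·P̄·Hᵀ + R = [220793/2967 -1352/2967; -1352/2967 48671/2967]
step 1: K = P̄·Hᵀ·S⁻¹ = [-867131/3621297 -628319/3621297; -291297/1207099 629671/1207099]
step 1: x' = x̄ + K·y = [748271/3621297, -1286291/1207099]
step 1: P' = (I − K·H)·P̄ = [1435747/3621297 -568616/1207099; -568616/1207099 2579739/1207099]
step 2: x̄ = F·x = [-748271/1207099, -6969475/3621297]
step 2: P̄ = F·P·Fᵀ + Q = [5514340/1207099 1975949/1207099; 1975949/1207099 36433114/3621297]
step 2: y = z − H·x̄ = [-2840023/3621297, -2517932/3621297]
step 2: S = H·P̄·Hᵀ + R = [231751267/3621297 1340252/3621297; 1340252/3621297 59226925/3621297]
step 2: K = P̄·Hᵀ·S⁻¹ = [-904713907/3789835143 -658774891/3789835143; -299337549/1263278381 657434639/1263278381]
step 2: x' = x̄ + K·y = [-1181707138/3789835143, -2653645168/1263278381]
step 2: P' = (I − K·H)·P̄ = [1502004044/3789835143 -597290137/1263278381; -597290137/1263278381 2689883058/1263278381]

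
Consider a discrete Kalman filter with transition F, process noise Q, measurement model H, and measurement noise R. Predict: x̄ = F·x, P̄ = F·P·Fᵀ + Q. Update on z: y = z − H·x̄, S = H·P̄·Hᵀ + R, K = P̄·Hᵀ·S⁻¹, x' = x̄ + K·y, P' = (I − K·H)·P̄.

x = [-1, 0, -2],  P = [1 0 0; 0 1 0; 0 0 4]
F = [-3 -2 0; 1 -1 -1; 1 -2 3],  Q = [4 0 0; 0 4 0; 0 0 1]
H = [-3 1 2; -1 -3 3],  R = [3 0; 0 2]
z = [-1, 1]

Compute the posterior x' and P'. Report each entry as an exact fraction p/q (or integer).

x' = [20654/107043, -47902/107043, -6853/107043]
P' = [500999/107043 356090/107043 530315/107043; 356090/107043 296153/107043 404885/107043; 530315/107043 404885/107043 597758/107043]

x̄ = F·x = [3, 1, -7]
P̄ = F·P·Fᵀ + Q = [17 -1 1; -1 10 -9; 1 -9 42]
y = z − H·x̄ = [21, 28]
S = H·P̄·Hᵀ + R = [292 281; 281 637]
K = P̄·Hᵀ·S⁻¹ = [-28759/107043 10838/107043; 12551/107043 -14947/107043; 3152/107043 24152/107043]
x' = x̄ + K·y = [20654/107043, -47902/107043, -6853/107043]
P' = (I − K·H)·P̄ = [500999/107043 356090/107043 530315/107043; 356090/107043 296153/107043 404885/107043; 530315/107043 404885/107043 597758/107043]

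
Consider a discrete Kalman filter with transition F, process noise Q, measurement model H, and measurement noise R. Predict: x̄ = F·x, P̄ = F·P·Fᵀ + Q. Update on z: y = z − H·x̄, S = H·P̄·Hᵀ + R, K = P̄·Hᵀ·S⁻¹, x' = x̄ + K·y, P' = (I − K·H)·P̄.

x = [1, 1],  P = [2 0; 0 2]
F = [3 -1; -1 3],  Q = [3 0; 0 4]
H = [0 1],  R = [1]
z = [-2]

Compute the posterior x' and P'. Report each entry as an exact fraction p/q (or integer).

x̄ = F·x = [2, 2]
P̄ = F·P·Fᵀ + Q = [23 -12; -12 24]
y = z − H·x̄ = [-4]
S = H·P̄·Hᵀ + R = [25]
K = P̄·Hᵀ·S⁻¹ = [-12/25; 24/25]
x' = x̄ + K·y = [98/25, -46/25]
P' = (I − K·H)·P̄ = [431/25 -12/25; -12/25 24/25]

x' = [98/25, -46/25]
P' = [431/25 -12/25; -12/25 24/25]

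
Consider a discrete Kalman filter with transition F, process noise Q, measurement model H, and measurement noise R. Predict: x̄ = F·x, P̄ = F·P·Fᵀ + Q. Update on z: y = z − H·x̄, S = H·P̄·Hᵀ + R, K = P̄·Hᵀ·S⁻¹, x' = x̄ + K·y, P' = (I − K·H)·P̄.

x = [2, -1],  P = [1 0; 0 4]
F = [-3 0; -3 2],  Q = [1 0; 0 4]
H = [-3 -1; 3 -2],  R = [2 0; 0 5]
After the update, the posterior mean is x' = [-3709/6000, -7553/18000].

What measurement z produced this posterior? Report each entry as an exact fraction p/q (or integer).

x̄ = F·x = [-6, -8]
P̄ = F·P·Fᵀ + Q = [10 9; 9 29]
S = H·P̄·Hᵀ + R = [175 -5; -5 103]
K = P̄·Hᵀ·S⁻¹ = [-1319/6000 127/1200; -5923/18000 -1141/3600]
x' − x̄ = [32291/6000, 136447/18000] = K·y
y = (KᵀK)⁻¹·Kᵀ·(x' − x̄) = [-24, 1]
z = y + H·x̄ = [-24, 1] + [26, -2] = [2, -1]

z = [2, -1]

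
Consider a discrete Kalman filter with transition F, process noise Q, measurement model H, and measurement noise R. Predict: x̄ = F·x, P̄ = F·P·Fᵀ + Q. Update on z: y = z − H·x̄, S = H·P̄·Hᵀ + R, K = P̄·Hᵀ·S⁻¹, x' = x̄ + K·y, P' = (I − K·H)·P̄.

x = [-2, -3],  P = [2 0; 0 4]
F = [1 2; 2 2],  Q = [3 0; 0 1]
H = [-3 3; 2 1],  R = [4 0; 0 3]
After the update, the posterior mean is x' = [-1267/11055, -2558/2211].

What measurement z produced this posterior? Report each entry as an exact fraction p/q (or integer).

x̄ = F·x = [-8, -10]
P̄ = F·P·Fᵀ + Q = [21 20; 20 25]
S = H·P̄·Hᵀ + R = [58 9; 9 192]
K = P̄·Hᵀ·S⁻¹ = [-378/3685 3623/11055; 153/737 727/2211]
x' − x̄ = [87173/11055, 19552/2211] = K·y
y = (KᵀK)⁻¹·Kᵀ·(x' − x̄) = [3, 25]
z = y + H·x̄ = [3, 25] + [-6, -26] = [-3, -1]

z = [-3, -1]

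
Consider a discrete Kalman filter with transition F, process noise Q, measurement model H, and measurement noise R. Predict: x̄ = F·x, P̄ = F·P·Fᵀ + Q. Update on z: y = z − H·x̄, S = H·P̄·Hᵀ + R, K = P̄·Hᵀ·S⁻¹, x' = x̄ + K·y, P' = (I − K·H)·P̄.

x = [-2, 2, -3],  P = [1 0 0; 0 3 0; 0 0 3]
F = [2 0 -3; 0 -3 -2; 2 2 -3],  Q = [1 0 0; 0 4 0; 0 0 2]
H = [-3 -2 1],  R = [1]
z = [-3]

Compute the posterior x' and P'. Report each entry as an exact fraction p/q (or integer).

x̄ = F·x = [5, 0, 9]
P̄ = F·P·Fᵀ + Q = [32 18 31; 18 43 0; 31 0 45]
y = z − H·x̄ = [3]
S = H·P̄·Hᵀ + R = [536]
K = P̄·Hᵀ·S⁻¹ = [-101/536; -35/134; -6/67]
x' = x̄ + K·y = [2377/536, -105/134, 585/67]
P' = (I − K·H)·P̄ = [6951/536 -1123/134 1471/67; -1123/134 431/67 -840/67; 1471/67 -840/67 2727/67]

x' = [2377/536, -105/134, 585/67]
P' = [6951/536 -1123/134 1471/67; -1123/134 431/67 -840/67; 1471/67 -840/67 2727/67]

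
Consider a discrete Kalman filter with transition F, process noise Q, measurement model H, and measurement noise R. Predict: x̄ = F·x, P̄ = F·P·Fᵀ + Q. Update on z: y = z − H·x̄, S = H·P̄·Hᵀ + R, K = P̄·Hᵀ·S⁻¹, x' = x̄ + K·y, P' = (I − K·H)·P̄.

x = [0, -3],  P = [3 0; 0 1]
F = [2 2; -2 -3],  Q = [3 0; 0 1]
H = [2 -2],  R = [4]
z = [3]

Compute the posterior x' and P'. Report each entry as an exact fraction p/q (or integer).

x' = [95/52, 7/13]
P' = [113/78 38/39; 38/39 58/39]

x̄ = F·x = [-6, 9]
P̄ = F·P·Fᵀ + Q = [19 -18; -18 22]
y = z − H·x̄ = [33]
S = H·P̄·Hᵀ + R = [312]
K = P̄·Hᵀ·S⁻¹ = [37/156; -10/39]
x' = x̄ + K·y = [95/52, 7/13]
P' = (I − K·H)·P̄ = [113/78 38/39; 38/39 58/39]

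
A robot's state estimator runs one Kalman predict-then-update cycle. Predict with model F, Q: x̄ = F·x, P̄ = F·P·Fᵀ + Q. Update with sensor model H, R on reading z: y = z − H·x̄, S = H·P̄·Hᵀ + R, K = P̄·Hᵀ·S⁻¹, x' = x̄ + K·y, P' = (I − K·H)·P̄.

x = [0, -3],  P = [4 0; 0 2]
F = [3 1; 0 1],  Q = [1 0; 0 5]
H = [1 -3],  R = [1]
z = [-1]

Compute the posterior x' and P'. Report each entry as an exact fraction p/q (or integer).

x' = [-72/13, -20/13]
P' = [2460/91 809/91; 809/91 276/91]

x̄ = F·x = [-3, -3]
P̄ = F·P·Fᵀ + Q = [39 2; 2 7]
y = z − H·x̄ = [-7]
S = H·P̄·Hᵀ + R = [91]
K = P̄·Hᵀ·S⁻¹ = [33/91; -19/91]
x' = x̄ + K·y = [-72/13, -20/13]
P' = (I − K·H)·P̄ = [2460/91 809/91; 809/91 276/91]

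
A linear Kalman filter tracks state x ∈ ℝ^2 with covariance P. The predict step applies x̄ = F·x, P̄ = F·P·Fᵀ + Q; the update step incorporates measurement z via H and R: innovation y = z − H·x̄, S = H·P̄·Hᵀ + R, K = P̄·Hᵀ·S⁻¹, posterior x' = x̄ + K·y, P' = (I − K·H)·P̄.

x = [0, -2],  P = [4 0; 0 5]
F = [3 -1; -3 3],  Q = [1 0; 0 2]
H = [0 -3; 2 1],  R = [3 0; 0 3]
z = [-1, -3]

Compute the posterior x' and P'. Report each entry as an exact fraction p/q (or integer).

x̄ = F·x = [2, -6]
P̄ = F·P·Fᵀ + Q = [42 -51; -51 83]
y = z − H·x̄ = [-19, -1]
S = H·P̄·Hᵀ + R = [750 57; 57 50]
K = P̄·Hᵀ·S⁻¹ = [1923/11417 5343/11417; -3789/11417 -19/11417]
x' = x̄ + K·y = [-19046/11417, 3508/11417]
P' = (I − K·H)·P̄ = [8976/11417 -1923/11417; -1923/11417 3789/11417]

x' = [-19046/11417, 3508/11417]
P' = [8976/11417 -1923/11417; -1923/11417 3789/11417]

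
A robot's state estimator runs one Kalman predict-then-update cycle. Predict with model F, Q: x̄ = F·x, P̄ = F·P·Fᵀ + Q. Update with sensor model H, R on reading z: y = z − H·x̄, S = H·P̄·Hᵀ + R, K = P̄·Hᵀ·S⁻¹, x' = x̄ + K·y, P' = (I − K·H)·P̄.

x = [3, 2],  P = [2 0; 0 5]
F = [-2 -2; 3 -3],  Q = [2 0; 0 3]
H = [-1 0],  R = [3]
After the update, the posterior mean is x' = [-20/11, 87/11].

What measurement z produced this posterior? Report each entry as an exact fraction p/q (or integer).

z = [1]

x̄ = F·x = [-10, 3]
P̄ = F·P·Fᵀ + Q = [30 18; 18 66]
S = H·P̄·Hᵀ + R = [33]
K = P̄·Hᵀ·S⁻¹ = [-10/11; -6/11]
x' − x̄ = [90/11, 54/11] = K·y
y = (KᵀK)⁻¹·Kᵀ·(x' − x̄) = [-9]
z = y + H·x̄ = [-9] + [10] = [1]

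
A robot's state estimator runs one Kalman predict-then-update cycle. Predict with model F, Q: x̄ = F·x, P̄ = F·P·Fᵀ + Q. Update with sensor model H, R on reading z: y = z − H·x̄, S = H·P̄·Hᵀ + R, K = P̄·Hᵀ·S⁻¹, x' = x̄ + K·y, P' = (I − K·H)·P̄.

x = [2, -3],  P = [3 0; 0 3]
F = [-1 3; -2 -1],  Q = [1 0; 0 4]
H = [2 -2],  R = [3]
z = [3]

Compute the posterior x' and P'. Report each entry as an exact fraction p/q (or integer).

x̄ = F·x = [-11, -1]
P̄ = F·P·Fᵀ + Q = [31 -3; -3 19]
y = z − H·x̄ = [23]
S = H·P̄·Hᵀ + R = [227]
K = P̄·Hᵀ·S⁻¹ = [68/227; -44/227]
x' = x̄ + K·y = [-933/227, -1239/227]
P' = (I − K·H)·P̄ = [2413/227 2311/227; 2311/227 2377/227]

x' = [-933/227, -1239/227]
P' = [2413/227 2311/227; 2311/227 2377/227]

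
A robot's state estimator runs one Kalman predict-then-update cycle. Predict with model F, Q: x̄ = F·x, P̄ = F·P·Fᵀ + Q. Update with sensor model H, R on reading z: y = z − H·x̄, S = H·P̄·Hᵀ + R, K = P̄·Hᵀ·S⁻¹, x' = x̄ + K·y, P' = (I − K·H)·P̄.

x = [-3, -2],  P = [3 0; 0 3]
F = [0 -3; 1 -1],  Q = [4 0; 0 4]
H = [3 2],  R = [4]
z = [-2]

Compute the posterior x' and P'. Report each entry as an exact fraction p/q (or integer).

x' = [588/431, -1277/431]
P' = [1040/431 -1338/431; -1338/431 2101/431]

x̄ = F·x = [6, -1]
P̄ = F·P·Fᵀ + Q = [31 9; 9 10]
y = z − H·x̄ = [-18]
S = H·P̄·Hᵀ + R = [431]
K = P̄·Hᵀ·S⁻¹ = [111/431; 47/431]
x' = x̄ + K·y = [588/431, -1277/431]
P' = (I − K·H)·P̄ = [1040/431 -1338/431; -1338/431 2101/431]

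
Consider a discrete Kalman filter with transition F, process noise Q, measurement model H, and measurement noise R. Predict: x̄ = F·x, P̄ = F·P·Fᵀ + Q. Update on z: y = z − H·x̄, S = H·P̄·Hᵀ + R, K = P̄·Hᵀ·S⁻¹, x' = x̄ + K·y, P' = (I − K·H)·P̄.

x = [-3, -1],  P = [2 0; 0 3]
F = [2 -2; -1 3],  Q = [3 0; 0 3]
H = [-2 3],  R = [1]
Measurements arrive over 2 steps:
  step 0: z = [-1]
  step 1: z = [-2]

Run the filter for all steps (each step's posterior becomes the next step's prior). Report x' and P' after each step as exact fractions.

step 0: x' = [-524/215, -84/43], P' = [2291/645 298/129; 298/129 208/129]
step 1: x' = [-20896/14213, -23860/14213], P' = [67659/14213 44730/14213; 44730/14213 93374/42639]

step 0: x̄ = F·x = [-4, 0]
step 0: P̄ = F·P·Fᵀ + Q = [23 -22; -22 32]
step 0: y = z − H·x̄ = [-9]
step 0: S = H·P̄·Hᵀ + R = [645]
step 0: K = P̄·Hᵀ·S⁻¹ = [-112/645; 28/129]
step 0: x' = x̄ + K·y = [-524/215, -84/43]
step 0: P' = (I − K·H)·P̄ = [2291/645 298/129; 298/129 208/129]
step 1: x̄ = F·x = [-208/215, -736/215]
step 1: P̄ = F·P·Fᵀ + Q = [1113/215 366/215; 366/215 4646/645]
step 1: y = z − H·x̄ = [1362/215]
step 1: S = H·P̄·Hᵀ + R = [14213/215]
step 1: K = P̄·Hᵀ·S⁻¹ = [-1128/14213; 3914/14213]
step 1: x' = x̄ + K·y = [-20896/14213, -23860/14213]
step 1: P' = (I − K·H)·P̄ = [67659/14213 44730/14213; 44730/14213 93374/42639]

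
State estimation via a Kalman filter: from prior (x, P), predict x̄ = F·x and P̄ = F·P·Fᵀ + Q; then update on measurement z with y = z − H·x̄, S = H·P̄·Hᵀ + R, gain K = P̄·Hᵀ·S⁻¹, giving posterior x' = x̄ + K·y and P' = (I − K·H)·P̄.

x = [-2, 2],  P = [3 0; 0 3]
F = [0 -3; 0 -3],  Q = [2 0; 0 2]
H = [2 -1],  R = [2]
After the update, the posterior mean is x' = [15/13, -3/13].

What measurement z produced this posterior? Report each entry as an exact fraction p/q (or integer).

x̄ = F·x = [-6, -6]
P̄ = F·P·Fᵀ + Q = [29 27; 27 29]
S = H·P̄·Hᵀ + R = [39]
K = P̄·Hᵀ·S⁻¹ = [31/39; 25/39]
x' − x̄ = [93/13, 75/13] = K·y
y = (KᵀK)⁻¹·Kᵀ·(x' − x̄) = [9]
z = y + H·x̄ = [9] + [-6] = [3]

z = [3]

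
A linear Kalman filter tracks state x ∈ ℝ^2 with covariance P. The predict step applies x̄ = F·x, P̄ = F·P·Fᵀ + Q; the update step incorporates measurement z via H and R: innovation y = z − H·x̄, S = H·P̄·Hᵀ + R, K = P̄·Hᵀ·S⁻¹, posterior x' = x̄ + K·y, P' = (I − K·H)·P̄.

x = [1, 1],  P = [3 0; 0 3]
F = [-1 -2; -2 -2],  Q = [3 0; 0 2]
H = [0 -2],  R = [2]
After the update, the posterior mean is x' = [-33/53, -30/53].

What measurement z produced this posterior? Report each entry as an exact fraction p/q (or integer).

z = [1]

x̄ = F·x = [-3, -4]
P̄ = F·P·Fᵀ + Q = [18 18; 18 26]
S = H·P̄·Hᵀ + R = [106]
K = P̄·Hᵀ·S⁻¹ = [-18/53; -26/53]
x' − x̄ = [126/53, 182/53] = K·y
y = (KᵀK)⁻¹·Kᵀ·(x' − x̄) = [-7]
z = y + H·x̄ = [-7] + [8] = [1]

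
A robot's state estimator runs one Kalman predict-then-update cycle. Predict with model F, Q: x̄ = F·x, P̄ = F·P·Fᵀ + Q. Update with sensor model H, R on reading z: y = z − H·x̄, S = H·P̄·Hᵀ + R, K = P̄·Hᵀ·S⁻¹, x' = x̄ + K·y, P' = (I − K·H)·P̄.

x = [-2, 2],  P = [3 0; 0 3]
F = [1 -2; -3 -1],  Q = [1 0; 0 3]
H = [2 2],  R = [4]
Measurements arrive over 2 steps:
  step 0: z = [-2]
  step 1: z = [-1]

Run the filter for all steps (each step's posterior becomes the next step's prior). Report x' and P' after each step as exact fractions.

step 0: x' = [-251/44, 103/22], P' = [535/44 -261/22; -261/22 138/11]
step 1: x' = [-219/19, 5819/532], P' = [3369/76 -3243/76; -3243/76 22329/532]

step 0: x̄ = F·x = [-6, 4]
step 0: P̄ = F·P·Fᵀ + Q = [16 -3; -3 33]
step 0: y = z − H·x̄ = [2]
step 0: S = H·P̄·Hᵀ + R = [176]
step 0: K = P̄·Hᵀ·S⁻¹ = [13/88; 15/44]
step 0: x' = x̄ + K·y = [-251/44, 103/22]
step 0: P' = (I − K·H)·P̄ = [535/44 -261/22; -261/22 138/11]
step 1: x̄ = F·x = [-663/44, 547/44]
step 1: P̄ = F·P·Fᵀ + Q = [4875/44 -3111/44; -3111/44 2367/44]
step 1: y = z − H·x̄ = [47/11]
step 1: S = H·P̄·Hᵀ + R = [1064/11]
step 1: K = P̄·Hᵀ·S⁻¹ = [63/76; -93/266]
step 1: x' = x̄ + K·y = [-219/19, 5819/532]
step 1: P' = (I − K·H)·P̄ = [3369/76 -3243/76; -3243/76 22329/532]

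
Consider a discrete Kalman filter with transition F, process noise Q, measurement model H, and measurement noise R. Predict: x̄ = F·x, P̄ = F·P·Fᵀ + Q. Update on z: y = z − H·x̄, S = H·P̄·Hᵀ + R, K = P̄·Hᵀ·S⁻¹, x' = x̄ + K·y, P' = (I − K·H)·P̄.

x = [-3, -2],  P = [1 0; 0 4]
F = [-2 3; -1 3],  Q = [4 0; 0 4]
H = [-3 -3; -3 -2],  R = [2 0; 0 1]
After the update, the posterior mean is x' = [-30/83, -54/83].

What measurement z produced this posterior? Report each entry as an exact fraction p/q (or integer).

x̄ = F·x = [0, -3]
P̄ = F·P·Fᵀ + Q = [44 38; 38 41]
S = H·P̄·Hᵀ + R = [1451 1212; 1212 1017]
K = P̄·Hᵀ·S⁻¹ = [638/2241 -3656/6723; -1159/2241 2848/6723]
x' − x̄ = [-30/83, 195/83] = K·y
y = (KᵀK)⁻¹·Kᵀ·(x' − x̄) = [-7, -3]
z = y + H·x̄ = [-7, -3] + [9, 6] = [2, 3]

z = [2, 3]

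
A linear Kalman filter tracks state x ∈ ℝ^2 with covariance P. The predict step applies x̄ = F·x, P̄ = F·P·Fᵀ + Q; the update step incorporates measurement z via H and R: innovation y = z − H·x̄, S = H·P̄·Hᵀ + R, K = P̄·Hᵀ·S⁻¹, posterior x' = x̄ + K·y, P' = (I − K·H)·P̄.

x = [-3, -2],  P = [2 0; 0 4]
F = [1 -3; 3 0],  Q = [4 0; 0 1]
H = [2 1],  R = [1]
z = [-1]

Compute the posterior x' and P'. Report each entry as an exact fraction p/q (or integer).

x̄ = F·x = [3, -9]
P̄ = F·P·Fᵀ + Q = [42 6; 6 19]
y = z − H·x̄ = [2]
S = H·P̄·Hᵀ + R = [212]
K = P̄·Hᵀ·S⁻¹ = [45/106; 31/212]
x' = x̄ + K·y = [204/53, -923/106]
P' = (I − K·H)·P̄ = [201/53 -759/106; -759/106 3067/212]

x' = [204/53, -923/106]
P' = [201/53 -759/106; -759/106 3067/212]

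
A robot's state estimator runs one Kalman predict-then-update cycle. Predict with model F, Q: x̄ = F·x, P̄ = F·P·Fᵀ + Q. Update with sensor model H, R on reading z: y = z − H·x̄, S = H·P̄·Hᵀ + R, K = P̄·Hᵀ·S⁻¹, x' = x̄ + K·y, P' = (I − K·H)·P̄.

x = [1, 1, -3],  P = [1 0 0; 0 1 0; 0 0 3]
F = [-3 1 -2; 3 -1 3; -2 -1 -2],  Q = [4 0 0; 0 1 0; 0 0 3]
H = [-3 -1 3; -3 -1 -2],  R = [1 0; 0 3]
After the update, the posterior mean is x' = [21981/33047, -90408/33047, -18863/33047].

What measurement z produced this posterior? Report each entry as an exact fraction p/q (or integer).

z = [-1, 2]

x̄ = F·x = [4, -7, 3]
P̄ = F·P·Fᵀ + Q = [26 -28 17; -28 38 -23; 17 -23 20]
S = H·P̄·Hᵀ + R = [117 -44; -44 299]
K = P̄·Hᵀ·S⁻¹ = [-3397/33047 -9784/33047; -2829/33047 9752/33047; 6576/33047 -6548/33047]
x' − x̄ = [-110207/33047, 140921/33047, -118004/33047] = K·y
y = (KᵀK)⁻¹·Kᵀ·(x' − x̄) = [-5, 13]
z = y + H·x̄ = [-5, 13] + [4, -11] = [-1, 2]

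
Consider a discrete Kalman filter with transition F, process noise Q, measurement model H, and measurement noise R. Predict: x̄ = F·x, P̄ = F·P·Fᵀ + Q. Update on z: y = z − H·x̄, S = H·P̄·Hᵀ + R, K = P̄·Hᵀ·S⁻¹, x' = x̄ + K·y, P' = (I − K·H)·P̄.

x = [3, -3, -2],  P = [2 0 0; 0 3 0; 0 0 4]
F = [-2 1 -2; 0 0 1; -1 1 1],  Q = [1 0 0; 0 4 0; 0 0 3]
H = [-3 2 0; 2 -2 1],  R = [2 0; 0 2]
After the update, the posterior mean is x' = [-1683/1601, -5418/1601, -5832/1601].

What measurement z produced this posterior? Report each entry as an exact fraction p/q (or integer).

z = [-3, 2]

x̄ = F·x = [-5, -2, -8]
P̄ = F·P·Fᵀ + Q = [28 -8 -1; -8 8 4; -1 4 12]
S = H·P̄·Hᵀ + R = [382 -269; -269 202]
K = P̄·Hᵀ·S⁻¹ = [-367/1601 74/1601; 548/4803 64/4803; 920/1601 1241/1601]
x' − x̄ = [6322/1601, -2216/1601, 6976/1601] = K·y
y = (KᵀK)⁻¹·Kᵀ·(x' − x̄) = [-14, 16]
z = y + H·x̄ = [-14, 16] + [11, -14] = [-3, 2]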